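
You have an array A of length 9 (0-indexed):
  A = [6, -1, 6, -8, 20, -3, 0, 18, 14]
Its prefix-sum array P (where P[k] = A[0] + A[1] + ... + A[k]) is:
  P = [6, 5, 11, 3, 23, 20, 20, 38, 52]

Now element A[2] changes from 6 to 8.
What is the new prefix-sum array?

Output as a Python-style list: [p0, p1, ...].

Answer: [6, 5, 13, 5, 25, 22, 22, 40, 54]

Derivation:
Change: A[2] 6 -> 8, delta = 2
P[k] for k < 2: unchanged (A[2] not included)
P[k] for k >= 2: shift by delta = 2
  P[0] = 6 + 0 = 6
  P[1] = 5 + 0 = 5
  P[2] = 11 + 2 = 13
  P[3] = 3 + 2 = 5
  P[4] = 23 + 2 = 25
  P[5] = 20 + 2 = 22
  P[6] = 20 + 2 = 22
  P[7] = 38 + 2 = 40
  P[8] = 52 + 2 = 54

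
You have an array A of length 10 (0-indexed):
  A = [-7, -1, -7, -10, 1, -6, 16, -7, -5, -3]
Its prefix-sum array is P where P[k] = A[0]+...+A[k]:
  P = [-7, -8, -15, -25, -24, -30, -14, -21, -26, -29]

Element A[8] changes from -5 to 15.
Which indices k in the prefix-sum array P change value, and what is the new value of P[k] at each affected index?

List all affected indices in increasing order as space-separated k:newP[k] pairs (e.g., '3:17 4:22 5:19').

Answer: 8:-6 9:-9

Derivation:
P[k] = A[0] + ... + A[k]
P[k] includes A[8] iff k >= 8
Affected indices: 8, 9, ..., 9; delta = 20
  P[8]: -26 + 20 = -6
  P[9]: -29 + 20 = -9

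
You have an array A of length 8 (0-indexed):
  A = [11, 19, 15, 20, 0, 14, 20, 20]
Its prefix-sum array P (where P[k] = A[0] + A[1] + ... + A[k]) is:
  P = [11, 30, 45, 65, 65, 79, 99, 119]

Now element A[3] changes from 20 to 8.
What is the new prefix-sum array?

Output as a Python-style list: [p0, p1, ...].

Answer: [11, 30, 45, 53, 53, 67, 87, 107]

Derivation:
Change: A[3] 20 -> 8, delta = -12
P[k] for k < 3: unchanged (A[3] not included)
P[k] for k >= 3: shift by delta = -12
  P[0] = 11 + 0 = 11
  P[1] = 30 + 0 = 30
  P[2] = 45 + 0 = 45
  P[3] = 65 + -12 = 53
  P[4] = 65 + -12 = 53
  P[5] = 79 + -12 = 67
  P[6] = 99 + -12 = 87
  P[7] = 119 + -12 = 107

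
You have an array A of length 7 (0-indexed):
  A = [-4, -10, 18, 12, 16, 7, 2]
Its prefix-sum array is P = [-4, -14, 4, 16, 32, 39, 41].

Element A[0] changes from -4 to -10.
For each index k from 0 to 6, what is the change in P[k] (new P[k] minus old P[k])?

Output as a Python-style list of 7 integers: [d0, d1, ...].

Answer: [-6, -6, -6, -6, -6, -6, -6]

Derivation:
Element change: A[0] -4 -> -10, delta = -6
For k < 0: P[k] unchanged, delta_P[k] = 0
For k >= 0: P[k] shifts by exactly -6
Delta array: [-6, -6, -6, -6, -6, -6, -6]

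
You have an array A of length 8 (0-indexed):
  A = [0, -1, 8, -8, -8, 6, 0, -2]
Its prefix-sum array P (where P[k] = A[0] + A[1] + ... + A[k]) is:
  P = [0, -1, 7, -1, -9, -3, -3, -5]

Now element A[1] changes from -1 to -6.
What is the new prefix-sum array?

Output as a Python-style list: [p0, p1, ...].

Change: A[1] -1 -> -6, delta = -5
P[k] for k < 1: unchanged (A[1] not included)
P[k] for k >= 1: shift by delta = -5
  P[0] = 0 + 0 = 0
  P[1] = -1 + -5 = -6
  P[2] = 7 + -5 = 2
  P[3] = -1 + -5 = -6
  P[4] = -9 + -5 = -14
  P[5] = -3 + -5 = -8
  P[6] = -3 + -5 = -8
  P[7] = -5 + -5 = -10

Answer: [0, -6, 2, -6, -14, -8, -8, -10]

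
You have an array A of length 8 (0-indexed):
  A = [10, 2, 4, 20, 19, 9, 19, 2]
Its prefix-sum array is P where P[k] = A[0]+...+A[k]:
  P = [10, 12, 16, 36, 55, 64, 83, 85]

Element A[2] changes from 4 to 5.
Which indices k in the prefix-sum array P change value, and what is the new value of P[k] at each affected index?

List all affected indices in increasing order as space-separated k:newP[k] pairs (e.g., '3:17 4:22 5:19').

P[k] = A[0] + ... + A[k]
P[k] includes A[2] iff k >= 2
Affected indices: 2, 3, ..., 7; delta = 1
  P[2]: 16 + 1 = 17
  P[3]: 36 + 1 = 37
  P[4]: 55 + 1 = 56
  P[5]: 64 + 1 = 65
  P[6]: 83 + 1 = 84
  P[7]: 85 + 1 = 86

Answer: 2:17 3:37 4:56 5:65 6:84 7:86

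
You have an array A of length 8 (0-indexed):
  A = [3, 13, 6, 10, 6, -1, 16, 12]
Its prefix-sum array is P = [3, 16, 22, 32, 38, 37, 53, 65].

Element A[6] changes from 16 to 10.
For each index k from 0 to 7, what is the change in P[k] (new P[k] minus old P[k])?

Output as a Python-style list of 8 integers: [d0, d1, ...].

Element change: A[6] 16 -> 10, delta = -6
For k < 6: P[k] unchanged, delta_P[k] = 0
For k >= 6: P[k] shifts by exactly -6
Delta array: [0, 0, 0, 0, 0, 0, -6, -6]

Answer: [0, 0, 0, 0, 0, 0, -6, -6]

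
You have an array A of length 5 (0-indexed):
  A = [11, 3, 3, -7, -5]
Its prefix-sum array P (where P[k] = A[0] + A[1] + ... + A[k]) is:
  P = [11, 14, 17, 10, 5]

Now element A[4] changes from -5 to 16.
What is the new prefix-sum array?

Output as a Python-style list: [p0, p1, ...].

Answer: [11, 14, 17, 10, 26]

Derivation:
Change: A[4] -5 -> 16, delta = 21
P[k] for k < 4: unchanged (A[4] not included)
P[k] for k >= 4: shift by delta = 21
  P[0] = 11 + 0 = 11
  P[1] = 14 + 0 = 14
  P[2] = 17 + 0 = 17
  P[3] = 10 + 0 = 10
  P[4] = 5 + 21 = 26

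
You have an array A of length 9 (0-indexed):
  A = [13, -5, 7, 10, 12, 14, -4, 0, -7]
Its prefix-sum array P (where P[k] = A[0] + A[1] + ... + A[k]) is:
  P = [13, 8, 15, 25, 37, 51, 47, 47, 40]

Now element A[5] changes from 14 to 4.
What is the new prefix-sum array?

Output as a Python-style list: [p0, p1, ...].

Answer: [13, 8, 15, 25, 37, 41, 37, 37, 30]

Derivation:
Change: A[5] 14 -> 4, delta = -10
P[k] for k < 5: unchanged (A[5] not included)
P[k] for k >= 5: shift by delta = -10
  P[0] = 13 + 0 = 13
  P[1] = 8 + 0 = 8
  P[2] = 15 + 0 = 15
  P[3] = 25 + 0 = 25
  P[4] = 37 + 0 = 37
  P[5] = 51 + -10 = 41
  P[6] = 47 + -10 = 37
  P[7] = 47 + -10 = 37
  P[8] = 40 + -10 = 30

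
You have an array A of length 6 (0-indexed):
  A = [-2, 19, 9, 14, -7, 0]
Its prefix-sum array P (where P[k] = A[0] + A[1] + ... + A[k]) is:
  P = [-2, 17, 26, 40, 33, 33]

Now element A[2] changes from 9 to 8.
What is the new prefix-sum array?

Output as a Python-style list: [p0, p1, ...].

Change: A[2] 9 -> 8, delta = -1
P[k] for k < 2: unchanged (A[2] not included)
P[k] for k >= 2: shift by delta = -1
  P[0] = -2 + 0 = -2
  P[1] = 17 + 0 = 17
  P[2] = 26 + -1 = 25
  P[3] = 40 + -1 = 39
  P[4] = 33 + -1 = 32
  P[5] = 33 + -1 = 32

Answer: [-2, 17, 25, 39, 32, 32]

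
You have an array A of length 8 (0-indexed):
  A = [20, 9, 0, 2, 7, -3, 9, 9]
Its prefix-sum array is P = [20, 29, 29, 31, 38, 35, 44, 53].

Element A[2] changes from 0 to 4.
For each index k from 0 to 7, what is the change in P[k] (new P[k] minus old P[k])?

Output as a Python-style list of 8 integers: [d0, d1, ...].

Answer: [0, 0, 4, 4, 4, 4, 4, 4]

Derivation:
Element change: A[2] 0 -> 4, delta = 4
For k < 2: P[k] unchanged, delta_P[k] = 0
For k >= 2: P[k] shifts by exactly 4
Delta array: [0, 0, 4, 4, 4, 4, 4, 4]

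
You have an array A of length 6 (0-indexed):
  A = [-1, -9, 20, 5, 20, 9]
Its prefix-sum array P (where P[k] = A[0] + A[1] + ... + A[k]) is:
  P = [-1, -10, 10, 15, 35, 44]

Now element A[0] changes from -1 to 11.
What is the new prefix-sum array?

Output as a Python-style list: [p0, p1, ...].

Change: A[0] -1 -> 11, delta = 12
P[k] for k < 0: unchanged (A[0] not included)
P[k] for k >= 0: shift by delta = 12
  P[0] = -1 + 12 = 11
  P[1] = -10 + 12 = 2
  P[2] = 10 + 12 = 22
  P[3] = 15 + 12 = 27
  P[4] = 35 + 12 = 47
  P[5] = 44 + 12 = 56

Answer: [11, 2, 22, 27, 47, 56]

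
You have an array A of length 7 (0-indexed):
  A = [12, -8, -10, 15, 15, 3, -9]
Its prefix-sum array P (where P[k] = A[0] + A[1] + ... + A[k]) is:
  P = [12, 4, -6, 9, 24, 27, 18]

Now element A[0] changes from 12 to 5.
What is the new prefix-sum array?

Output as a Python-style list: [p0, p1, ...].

Answer: [5, -3, -13, 2, 17, 20, 11]

Derivation:
Change: A[0] 12 -> 5, delta = -7
P[k] for k < 0: unchanged (A[0] not included)
P[k] for k >= 0: shift by delta = -7
  P[0] = 12 + -7 = 5
  P[1] = 4 + -7 = -3
  P[2] = -6 + -7 = -13
  P[3] = 9 + -7 = 2
  P[4] = 24 + -7 = 17
  P[5] = 27 + -7 = 20
  P[6] = 18 + -7 = 11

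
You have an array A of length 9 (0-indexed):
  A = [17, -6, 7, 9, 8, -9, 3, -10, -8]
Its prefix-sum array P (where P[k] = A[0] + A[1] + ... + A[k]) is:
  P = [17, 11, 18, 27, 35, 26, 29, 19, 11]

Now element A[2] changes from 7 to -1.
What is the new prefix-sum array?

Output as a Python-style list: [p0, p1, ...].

Change: A[2] 7 -> -1, delta = -8
P[k] for k < 2: unchanged (A[2] not included)
P[k] for k >= 2: shift by delta = -8
  P[0] = 17 + 0 = 17
  P[1] = 11 + 0 = 11
  P[2] = 18 + -8 = 10
  P[3] = 27 + -8 = 19
  P[4] = 35 + -8 = 27
  P[5] = 26 + -8 = 18
  P[6] = 29 + -8 = 21
  P[7] = 19 + -8 = 11
  P[8] = 11 + -8 = 3

Answer: [17, 11, 10, 19, 27, 18, 21, 11, 3]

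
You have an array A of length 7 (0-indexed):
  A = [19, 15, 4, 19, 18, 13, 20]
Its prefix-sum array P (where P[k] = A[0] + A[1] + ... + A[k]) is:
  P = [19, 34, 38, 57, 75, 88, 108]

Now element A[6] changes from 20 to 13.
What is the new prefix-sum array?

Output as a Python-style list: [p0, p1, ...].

Answer: [19, 34, 38, 57, 75, 88, 101]

Derivation:
Change: A[6] 20 -> 13, delta = -7
P[k] for k < 6: unchanged (A[6] not included)
P[k] for k >= 6: shift by delta = -7
  P[0] = 19 + 0 = 19
  P[1] = 34 + 0 = 34
  P[2] = 38 + 0 = 38
  P[3] = 57 + 0 = 57
  P[4] = 75 + 0 = 75
  P[5] = 88 + 0 = 88
  P[6] = 108 + -7 = 101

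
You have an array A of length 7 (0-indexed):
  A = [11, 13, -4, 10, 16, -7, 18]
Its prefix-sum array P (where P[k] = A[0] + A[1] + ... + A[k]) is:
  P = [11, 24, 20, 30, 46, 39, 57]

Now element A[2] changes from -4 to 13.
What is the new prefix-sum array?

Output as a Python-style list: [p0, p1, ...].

Change: A[2] -4 -> 13, delta = 17
P[k] for k < 2: unchanged (A[2] not included)
P[k] for k >= 2: shift by delta = 17
  P[0] = 11 + 0 = 11
  P[1] = 24 + 0 = 24
  P[2] = 20 + 17 = 37
  P[3] = 30 + 17 = 47
  P[4] = 46 + 17 = 63
  P[5] = 39 + 17 = 56
  P[6] = 57 + 17 = 74

Answer: [11, 24, 37, 47, 63, 56, 74]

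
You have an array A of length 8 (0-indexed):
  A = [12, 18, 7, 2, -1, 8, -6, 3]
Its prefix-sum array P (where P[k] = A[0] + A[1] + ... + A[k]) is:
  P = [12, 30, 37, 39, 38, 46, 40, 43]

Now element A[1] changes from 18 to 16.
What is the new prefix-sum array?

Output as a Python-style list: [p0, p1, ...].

Change: A[1] 18 -> 16, delta = -2
P[k] for k < 1: unchanged (A[1] not included)
P[k] for k >= 1: shift by delta = -2
  P[0] = 12 + 0 = 12
  P[1] = 30 + -2 = 28
  P[2] = 37 + -2 = 35
  P[3] = 39 + -2 = 37
  P[4] = 38 + -2 = 36
  P[5] = 46 + -2 = 44
  P[6] = 40 + -2 = 38
  P[7] = 43 + -2 = 41

Answer: [12, 28, 35, 37, 36, 44, 38, 41]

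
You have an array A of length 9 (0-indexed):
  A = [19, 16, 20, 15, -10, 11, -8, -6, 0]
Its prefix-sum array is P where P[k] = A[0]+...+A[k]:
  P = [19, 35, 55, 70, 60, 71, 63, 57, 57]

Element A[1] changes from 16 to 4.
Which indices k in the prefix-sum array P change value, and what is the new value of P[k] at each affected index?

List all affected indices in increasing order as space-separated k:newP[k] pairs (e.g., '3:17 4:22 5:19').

Answer: 1:23 2:43 3:58 4:48 5:59 6:51 7:45 8:45

Derivation:
P[k] = A[0] + ... + A[k]
P[k] includes A[1] iff k >= 1
Affected indices: 1, 2, ..., 8; delta = -12
  P[1]: 35 + -12 = 23
  P[2]: 55 + -12 = 43
  P[3]: 70 + -12 = 58
  P[4]: 60 + -12 = 48
  P[5]: 71 + -12 = 59
  P[6]: 63 + -12 = 51
  P[7]: 57 + -12 = 45
  P[8]: 57 + -12 = 45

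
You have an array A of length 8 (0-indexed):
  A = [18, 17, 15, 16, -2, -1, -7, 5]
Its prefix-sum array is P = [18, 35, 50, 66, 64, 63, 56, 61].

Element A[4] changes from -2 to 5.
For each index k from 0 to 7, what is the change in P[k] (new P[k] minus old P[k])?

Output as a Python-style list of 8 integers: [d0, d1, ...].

Answer: [0, 0, 0, 0, 7, 7, 7, 7]

Derivation:
Element change: A[4] -2 -> 5, delta = 7
For k < 4: P[k] unchanged, delta_P[k] = 0
For k >= 4: P[k] shifts by exactly 7
Delta array: [0, 0, 0, 0, 7, 7, 7, 7]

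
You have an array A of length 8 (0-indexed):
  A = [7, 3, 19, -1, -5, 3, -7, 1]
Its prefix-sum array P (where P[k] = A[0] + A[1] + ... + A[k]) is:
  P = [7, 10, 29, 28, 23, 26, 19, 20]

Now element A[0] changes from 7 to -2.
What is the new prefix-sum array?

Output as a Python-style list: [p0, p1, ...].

Answer: [-2, 1, 20, 19, 14, 17, 10, 11]

Derivation:
Change: A[0] 7 -> -2, delta = -9
P[k] for k < 0: unchanged (A[0] not included)
P[k] for k >= 0: shift by delta = -9
  P[0] = 7 + -9 = -2
  P[1] = 10 + -9 = 1
  P[2] = 29 + -9 = 20
  P[3] = 28 + -9 = 19
  P[4] = 23 + -9 = 14
  P[5] = 26 + -9 = 17
  P[6] = 19 + -9 = 10
  P[7] = 20 + -9 = 11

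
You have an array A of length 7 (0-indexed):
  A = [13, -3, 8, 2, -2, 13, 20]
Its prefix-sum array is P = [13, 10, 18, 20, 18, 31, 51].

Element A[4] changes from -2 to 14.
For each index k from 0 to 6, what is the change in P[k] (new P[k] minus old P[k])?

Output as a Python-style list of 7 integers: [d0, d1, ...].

Answer: [0, 0, 0, 0, 16, 16, 16]

Derivation:
Element change: A[4] -2 -> 14, delta = 16
For k < 4: P[k] unchanged, delta_P[k] = 0
For k >= 4: P[k] shifts by exactly 16
Delta array: [0, 0, 0, 0, 16, 16, 16]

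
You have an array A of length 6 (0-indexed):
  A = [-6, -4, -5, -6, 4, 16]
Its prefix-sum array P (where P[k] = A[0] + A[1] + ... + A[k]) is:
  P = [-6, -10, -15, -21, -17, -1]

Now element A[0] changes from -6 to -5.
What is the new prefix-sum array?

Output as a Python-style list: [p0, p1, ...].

Change: A[0] -6 -> -5, delta = 1
P[k] for k < 0: unchanged (A[0] not included)
P[k] for k >= 0: shift by delta = 1
  P[0] = -6 + 1 = -5
  P[1] = -10 + 1 = -9
  P[2] = -15 + 1 = -14
  P[3] = -21 + 1 = -20
  P[4] = -17 + 1 = -16
  P[5] = -1 + 1 = 0

Answer: [-5, -9, -14, -20, -16, 0]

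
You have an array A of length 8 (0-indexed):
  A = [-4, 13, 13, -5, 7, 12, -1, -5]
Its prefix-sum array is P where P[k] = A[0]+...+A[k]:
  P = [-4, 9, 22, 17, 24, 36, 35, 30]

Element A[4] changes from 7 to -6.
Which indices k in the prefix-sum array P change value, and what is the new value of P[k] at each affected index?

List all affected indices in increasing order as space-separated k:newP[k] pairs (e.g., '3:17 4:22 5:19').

Answer: 4:11 5:23 6:22 7:17

Derivation:
P[k] = A[0] + ... + A[k]
P[k] includes A[4] iff k >= 4
Affected indices: 4, 5, ..., 7; delta = -13
  P[4]: 24 + -13 = 11
  P[5]: 36 + -13 = 23
  P[6]: 35 + -13 = 22
  P[7]: 30 + -13 = 17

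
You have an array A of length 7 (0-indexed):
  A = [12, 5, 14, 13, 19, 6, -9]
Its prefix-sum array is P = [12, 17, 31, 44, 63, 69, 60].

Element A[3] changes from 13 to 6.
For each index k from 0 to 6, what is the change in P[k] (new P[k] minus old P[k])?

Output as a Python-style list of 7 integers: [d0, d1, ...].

Answer: [0, 0, 0, -7, -7, -7, -7]

Derivation:
Element change: A[3] 13 -> 6, delta = -7
For k < 3: P[k] unchanged, delta_P[k] = 0
For k >= 3: P[k] shifts by exactly -7
Delta array: [0, 0, 0, -7, -7, -7, -7]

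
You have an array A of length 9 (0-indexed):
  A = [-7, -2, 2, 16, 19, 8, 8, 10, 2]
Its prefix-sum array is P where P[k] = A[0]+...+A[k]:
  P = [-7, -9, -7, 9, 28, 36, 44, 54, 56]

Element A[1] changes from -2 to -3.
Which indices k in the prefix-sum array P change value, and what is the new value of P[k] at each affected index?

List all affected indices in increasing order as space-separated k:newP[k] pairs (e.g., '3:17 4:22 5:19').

Answer: 1:-10 2:-8 3:8 4:27 5:35 6:43 7:53 8:55

Derivation:
P[k] = A[0] + ... + A[k]
P[k] includes A[1] iff k >= 1
Affected indices: 1, 2, ..., 8; delta = -1
  P[1]: -9 + -1 = -10
  P[2]: -7 + -1 = -8
  P[3]: 9 + -1 = 8
  P[4]: 28 + -1 = 27
  P[5]: 36 + -1 = 35
  P[6]: 44 + -1 = 43
  P[7]: 54 + -1 = 53
  P[8]: 56 + -1 = 55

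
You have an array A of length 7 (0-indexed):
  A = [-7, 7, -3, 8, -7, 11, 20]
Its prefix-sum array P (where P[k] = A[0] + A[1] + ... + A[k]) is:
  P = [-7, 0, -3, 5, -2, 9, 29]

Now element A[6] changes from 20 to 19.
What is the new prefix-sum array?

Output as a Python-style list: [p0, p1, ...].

Change: A[6] 20 -> 19, delta = -1
P[k] for k < 6: unchanged (A[6] not included)
P[k] for k >= 6: shift by delta = -1
  P[0] = -7 + 0 = -7
  P[1] = 0 + 0 = 0
  P[2] = -3 + 0 = -3
  P[3] = 5 + 0 = 5
  P[4] = -2 + 0 = -2
  P[5] = 9 + 0 = 9
  P[6] = 29 + -1 = 28

Answer: [-7, 0, -3, 5, -2, 9, 28]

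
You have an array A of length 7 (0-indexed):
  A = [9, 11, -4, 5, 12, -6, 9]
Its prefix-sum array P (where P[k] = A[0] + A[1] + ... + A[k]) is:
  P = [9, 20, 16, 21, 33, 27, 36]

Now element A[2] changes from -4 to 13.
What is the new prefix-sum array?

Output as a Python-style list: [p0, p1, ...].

Answer: [9, 20, 33, 38, 50, 44, 53]

Derivation:
Change: A[2] -4 -> 13, delta = 17
P[k] for k < 2: unchanged (A[2] not included)
P[k] for k >= 2: shift by delta = 17
  P[0] = 9 + 0 = 9
  P[1] = 20 + 0 = 20
  P[2] = 16 + 17 = 33
  P[3] = 21 + 17 = 38
  P[4] = 33 + 17 = 50
  P[5] = 27 + 17 = 44
  P[6] = 36 + 17 = 53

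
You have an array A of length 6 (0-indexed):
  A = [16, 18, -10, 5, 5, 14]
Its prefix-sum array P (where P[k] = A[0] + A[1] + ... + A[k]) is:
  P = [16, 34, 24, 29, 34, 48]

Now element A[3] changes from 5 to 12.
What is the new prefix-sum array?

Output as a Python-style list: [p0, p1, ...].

Change: A[3] 5 -> 12, delta = 7
P[k] for k < 3: unchanged (A[3] not included)
P[k] for k >= 3: shift by delta = 7
  P[0] = 16 + 0 = 16
  P[1] = 34 + 0 = 34
  P[2] = 24 + 0 = 24
  P[3] = 29 + 7 = 36
  P[4] = 34 + 7 = 41
  P[5] = 48 + 7 = 55

Answer: [16, 34, 24, 36, 41, 55]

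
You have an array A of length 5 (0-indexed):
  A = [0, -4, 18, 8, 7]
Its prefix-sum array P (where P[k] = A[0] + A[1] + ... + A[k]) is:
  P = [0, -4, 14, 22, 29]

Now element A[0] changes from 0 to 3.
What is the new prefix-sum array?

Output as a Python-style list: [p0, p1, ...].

Answer: [3, -1, 17, 25, 32]

Derivation:
Change: A[0] 0 -> 3, delta = 3
P[k] for k < 0: unchanged (A[0] not included)
P[k] for k >= 0: shift by delta = 3
  P[0] = 0 + 3 = 3
  P[1] = -4 + 3 = -1
  P[2] = 14 + 3 = 17
  P[3] = 22 + 3 = 25
  P[4] = 29 + 3 = 32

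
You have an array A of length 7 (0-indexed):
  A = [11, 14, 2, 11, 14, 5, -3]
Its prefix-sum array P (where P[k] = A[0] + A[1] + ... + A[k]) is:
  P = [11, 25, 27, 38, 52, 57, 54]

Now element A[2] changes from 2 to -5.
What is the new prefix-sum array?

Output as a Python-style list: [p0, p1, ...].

Change: A[2] 2 -> -5, delta = -7
P[k] for k < 2: unchanged (A[2] not included)
P[k] for k >= 2: shift by delta = -7
  P[0] = 11 + 0 = 11
  P[1] = 25 + 0 = 25
  P[2] = 27 + -7 = 20
  P[3] = 38 + -7 = 31
  P[4] = 52 + -7 = 45
  P[5] = 57 + -7 = 50
  P[6] = 54 + -7 = 47

Answer: [11, 25, 20, 31, 45, 50, 47]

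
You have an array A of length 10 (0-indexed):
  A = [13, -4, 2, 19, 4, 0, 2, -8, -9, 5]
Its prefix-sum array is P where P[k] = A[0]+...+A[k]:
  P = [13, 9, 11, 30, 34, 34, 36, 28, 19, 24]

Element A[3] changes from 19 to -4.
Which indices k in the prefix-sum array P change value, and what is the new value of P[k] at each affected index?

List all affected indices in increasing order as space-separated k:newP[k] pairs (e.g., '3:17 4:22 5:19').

P[k] = A[0] + ... + A[k]
P[k] includes A[3] iff k >= 3
Affected indices: 3, 4, ..., 9; delta = -23
  P[3]: 30 + -23 = 7
  P[4]: 34 + -23 = 11
  P[5]: 34 + -23 = 11
  P[6]: 36 + -23 = 13
  P[7]: 28 + -23 = 5
  P[8]: 19 + -23 = -4
  P[9]: 24 + -23 = 1

Answer: 3:7 4:11 5:11 6:13 7:5 8:-4 9:1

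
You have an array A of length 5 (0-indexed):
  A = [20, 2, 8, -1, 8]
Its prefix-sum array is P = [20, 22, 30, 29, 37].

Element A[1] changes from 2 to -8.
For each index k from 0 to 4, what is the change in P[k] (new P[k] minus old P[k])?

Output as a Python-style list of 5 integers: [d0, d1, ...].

Answer: [0, -10, -10, -10, -10]

Derivation:
Element change: A[1] 2 -> -8, delta = -10
For k < 1: P[k] unchanged, delta_P[k] = 0
For k >= 1: P[k] shifts by exactly -10
Delta array: [0, -10, -10, -10, -10]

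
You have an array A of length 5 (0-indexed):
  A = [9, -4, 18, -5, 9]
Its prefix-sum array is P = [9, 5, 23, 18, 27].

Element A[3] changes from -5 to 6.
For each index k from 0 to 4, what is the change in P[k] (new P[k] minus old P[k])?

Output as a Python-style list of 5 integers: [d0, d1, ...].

Answer: [0, 0, 0, 11, 11]

Derivation:
Element change: A[3] -5 -> 6, delta = 11
For k < 3: P[k] unchanged, delta_P[k] = 0
For k >= 3: P[k] shifts by exactly 11
Delta array: [0, 0, 0, 11, 11]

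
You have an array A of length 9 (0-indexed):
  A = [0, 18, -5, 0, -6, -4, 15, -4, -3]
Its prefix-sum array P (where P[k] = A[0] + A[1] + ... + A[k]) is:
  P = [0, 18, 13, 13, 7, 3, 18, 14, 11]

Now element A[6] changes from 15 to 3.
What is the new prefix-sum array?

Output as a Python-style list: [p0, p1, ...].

Answer: [0, 18, 13, 13, 7, 3, 6, 2, -1]

Derivation:
Change: A[6] 15 -> 3, delta = -12
P[k] for k < 6: unchanged (A[6] not included)
P[k] for k >= 6: shift by delta = -12
  P[0] = 0 + 0 = 0
  P[1] = 18 + 0 = 18
  P[2] = 13 + 0 = 13
  P[3] = 13 + 0 = 13
  P[4] = 7 + 0 = 7
  P[5] = 3 + 0 = 3
  P[6] = 18 + -12 = 6
  P[7] = 14 + -12 = 2
  P[8] = 11 + -12 = -1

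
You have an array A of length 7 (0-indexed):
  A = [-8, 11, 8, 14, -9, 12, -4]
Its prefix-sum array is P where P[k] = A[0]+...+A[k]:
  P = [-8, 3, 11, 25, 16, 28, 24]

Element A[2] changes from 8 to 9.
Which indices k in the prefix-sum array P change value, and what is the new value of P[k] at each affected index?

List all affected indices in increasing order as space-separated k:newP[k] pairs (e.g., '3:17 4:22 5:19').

P[k] = A[0] + ... + A[k]
P[k] includes A[2] iff k >= 2
Affected indices: 2, 3, ..., 6; delta = 1
  P[2]: 11 + 1 = 12
  P[3]: 25 + 1 = 26
  P[4]: 16 + 1 = 17
  P[5]: 28 + 1 = 29
  P[6]: 24 + 1 = 25

Answer: 2:12 3:26 4:17 5:29 6:25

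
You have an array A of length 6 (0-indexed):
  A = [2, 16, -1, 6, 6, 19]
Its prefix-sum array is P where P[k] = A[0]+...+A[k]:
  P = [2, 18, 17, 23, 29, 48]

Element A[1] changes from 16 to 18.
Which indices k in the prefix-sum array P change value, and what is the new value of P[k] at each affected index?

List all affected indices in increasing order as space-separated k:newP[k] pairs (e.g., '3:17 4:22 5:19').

Answer: 1:20 2:19 3:25 4:31 5:50

Derivation:
P[k] = A[0] + ... + A[k]
P[k] includes A[1] iff k >= 1
Affected indices: 1, 2, ..., 5; delta = 2
  P[1]: 18 + 2 = 20
  P[2]: 17 + 2 = 19
  P[3]: 23 + 2 = 25
  P[4]: 29 + 2 = 31
  P[5]: 48 + 2 = 50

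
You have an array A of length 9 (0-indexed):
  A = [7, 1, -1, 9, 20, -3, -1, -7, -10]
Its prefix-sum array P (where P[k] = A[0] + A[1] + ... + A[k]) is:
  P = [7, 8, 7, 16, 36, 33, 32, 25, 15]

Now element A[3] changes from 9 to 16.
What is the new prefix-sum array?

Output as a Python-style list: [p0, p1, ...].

Change: A[3] 9 -> 16, delta = 7
P[k] for k < 3: unchanged (A[3] not included)
P[k] for k >= 3: shift by delta = 7
  P[0] = 7 + 0 = 7
  P[1] = 8 + 0 = 8
  P[2] = 7 + 0 = 7
  P[3] = 16 + 7 = 23
  P[4] = 36 + 7 = 43
  P[5] = 33 + 7 = 40
  P[6] = 32 + 7 = 39
  P[7] = 25 + 7 = 32
  P[8] = 15 + 7 = 22

Answer: [7, 8, 7, 23, 43, 40, 39, 32, 22]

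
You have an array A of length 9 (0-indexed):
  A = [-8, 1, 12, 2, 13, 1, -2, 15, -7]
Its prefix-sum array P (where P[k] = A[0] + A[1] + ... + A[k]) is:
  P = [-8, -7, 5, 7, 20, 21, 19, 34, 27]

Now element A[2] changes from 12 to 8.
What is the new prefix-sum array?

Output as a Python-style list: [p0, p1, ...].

Change: A[2] 12 -> 8, delta = -4
P[k] for k < 2: unchanged (A[2] not included)
P[k] for k >= 2: shift by delta = -4
  P[0] = -8 + 0 = -8
  P[1] = -7 + 0 = -7
  P[2] = 5 + -4 = 1
  P[3] = 7 + -4 = 3
  P[4] = 20 + -4 = 16
  P[5] = 21 + -4 = 17
  P[6] = 19 + -4 = 15
  P[7] = 34 + -4 = 30
  P[8] = 27 + -4 = 23

Answer: [-8, -7, 1, 3, 16, 17, 15, 30, 23]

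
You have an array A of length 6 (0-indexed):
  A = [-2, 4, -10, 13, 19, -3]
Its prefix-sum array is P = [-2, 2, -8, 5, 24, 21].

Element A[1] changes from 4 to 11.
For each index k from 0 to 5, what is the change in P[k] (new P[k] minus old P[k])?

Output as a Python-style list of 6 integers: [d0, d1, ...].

Answer: [0, 7, 7, 7, 7, 7]

Derivation:
Element change: A[1] 4 -> 11, delta = 7
For k < 1: P[k] unchanged, delta_P[k] = 0
For k >= 1: P[k] shifts by exactly 7
Delta array: [0, 7, 7, 7, 7, 7]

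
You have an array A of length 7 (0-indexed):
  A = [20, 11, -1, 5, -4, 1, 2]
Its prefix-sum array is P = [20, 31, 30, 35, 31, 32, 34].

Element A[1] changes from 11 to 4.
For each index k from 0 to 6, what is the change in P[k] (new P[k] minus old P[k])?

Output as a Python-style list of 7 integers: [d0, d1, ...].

Answer: [0, -7, -7, -7, -7, -7, -7]

Derivation:
Element change: A[1] 11 -> 4, delta = -7
For k < 1: P[k] unchanged, delta_P[k] = 0
For k >= 1: P[k] shifts by exactly -7
Delta array: [0, -7, -7, -7, -7, -7, -7]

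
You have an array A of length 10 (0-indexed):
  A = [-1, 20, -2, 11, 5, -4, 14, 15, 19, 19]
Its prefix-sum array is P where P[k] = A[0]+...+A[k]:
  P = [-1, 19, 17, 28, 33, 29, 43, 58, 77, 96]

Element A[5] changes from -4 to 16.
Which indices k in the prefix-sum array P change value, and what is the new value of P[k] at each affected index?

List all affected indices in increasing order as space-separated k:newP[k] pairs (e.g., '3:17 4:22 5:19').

P[k] = A[0] + ... + A[k]
P[k] includes A[5] iff k >= 5
Affected indices: 5, 6, ..., 9; delta = 20
  P[5]: 29 + 20 = 49
  P[6]: 43 + 20 = 63
  P[7]: 58 + 20 = 78
  P[8]: 77 + 20 = 97
  P[9]: 96 + 20 = 116

Answer: 5:49 6:63 7:78 8:97 9:116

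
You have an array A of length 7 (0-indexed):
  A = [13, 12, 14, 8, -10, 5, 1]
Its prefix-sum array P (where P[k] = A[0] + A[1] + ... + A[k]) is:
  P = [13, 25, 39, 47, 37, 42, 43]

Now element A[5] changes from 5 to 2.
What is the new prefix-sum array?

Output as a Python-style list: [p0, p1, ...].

Change: A[5] 5 -> 2, delta = -3
P[k] for k < 5: unchanged (A[5] not included)
P[k] for k >= 5: shift by delta = -3
  P[0] = 13 + 0 = 13
  P[1] = 25 + 0 = 25
  P[2] = 39 + 0 = 39
  P[3] = 47 + 0 = 47
  P[4] = 37 + 0 = 37
  P[5] = 42 + -3 = 39
  P[6] = 43 + -3 = 40

Answer: [13, 25, 39, 47, 37, 39, 40]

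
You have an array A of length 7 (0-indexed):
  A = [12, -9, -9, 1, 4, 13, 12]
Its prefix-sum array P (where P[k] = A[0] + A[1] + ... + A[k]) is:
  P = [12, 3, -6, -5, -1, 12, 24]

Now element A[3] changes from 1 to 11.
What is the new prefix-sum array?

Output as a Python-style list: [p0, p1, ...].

Change: A[3] 1 -> 11, delta = 10
P[k] for k < 3: unchanged (A[3] not included)
P[k] for k >= 3: shift by delta = 10
  P[0] = 12 + 0 = 12
  P[1] = 3 + 0 = 3
  P[2] = -6 + 0 = -6
  P[3] = -5 + 10 = 5
  P[4] = -1 + 10 = 9
  P[5] = 12 + 10 = 22
  P[6] = 24 + 10 = 34

Answer: [12, 3, -6, 5, 9, 22, 34]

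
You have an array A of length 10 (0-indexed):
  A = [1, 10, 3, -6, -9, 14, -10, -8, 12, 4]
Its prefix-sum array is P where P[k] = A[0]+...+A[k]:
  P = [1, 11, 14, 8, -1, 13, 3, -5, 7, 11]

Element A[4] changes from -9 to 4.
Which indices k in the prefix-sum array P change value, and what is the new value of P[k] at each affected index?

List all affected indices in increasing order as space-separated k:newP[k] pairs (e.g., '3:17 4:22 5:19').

P[k] = A[0] + ... + A[k]
P[k] includes A[4] iff k >= 4
Affected indices: 4, 5, ..., 9; delta = 13
  P[4]: -1 + 13 = 12
  P[5]: 13 + 13 = 26
  P[6]: 3 + 13 = 16
  P[7]: -5 + 13 = 8
  P[8]: 7 + 13 = 20
  P[9]: 11 + 13 = 24

Answer: 4:12 5:26 6:16 7:8 8:20 9:24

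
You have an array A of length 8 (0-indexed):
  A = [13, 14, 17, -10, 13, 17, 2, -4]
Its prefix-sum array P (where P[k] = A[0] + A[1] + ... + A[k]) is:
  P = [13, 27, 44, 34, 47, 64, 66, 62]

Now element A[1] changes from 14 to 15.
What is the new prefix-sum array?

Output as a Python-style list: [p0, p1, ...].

Answer: [13, 28, 45, 35, 48, 65, 67, 63]

Derivation:
Change: A[1] 14 -> 15, delta = 1
P[k] for k < 1: unchanged (A[1] not included)
P[k] for k >= 1: shift by delta = 1
  P[0] = 13 + 0 = 13
  P[1] = 27 + 1 = 28
  P[2] = 44 + 1 = 45
  P[3] = 34 + 1 = 35
  P[4] = 47 + 1 = 48
  P[5] = 64 + 1 = 65
  P[6] = 66 + 1 = 67
  P[7] = 62 + 1 = 63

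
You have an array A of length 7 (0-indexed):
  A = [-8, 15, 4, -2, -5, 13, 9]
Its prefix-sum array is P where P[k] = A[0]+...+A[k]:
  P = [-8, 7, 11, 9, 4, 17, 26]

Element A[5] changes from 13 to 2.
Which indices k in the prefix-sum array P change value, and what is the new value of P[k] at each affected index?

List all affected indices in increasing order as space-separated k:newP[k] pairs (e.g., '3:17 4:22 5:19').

Answer: 5:6 6:15

Derivation:
P[k] = A[0] + ... + A[k]
P[k] includes A[5] iff k >= 5
Affected indices: 5, 6, ..., 6; delta = -11
  P[5]: 17 + -11 = 6
  P[6]: 26 + -11 = 15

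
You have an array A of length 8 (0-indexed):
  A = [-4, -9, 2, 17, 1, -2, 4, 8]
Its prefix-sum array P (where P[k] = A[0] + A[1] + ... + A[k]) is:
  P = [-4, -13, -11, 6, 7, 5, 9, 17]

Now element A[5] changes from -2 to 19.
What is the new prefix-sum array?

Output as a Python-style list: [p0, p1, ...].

Change: A[5] -2 -> 19, delta = 21
P[k] for k < 5: unchanged (A[5] not included)
P[k] for k >= 5: shift by delta = 21
  P[0] = -4 + 0 = -4
  P[1] = -13 + 0 = -13
  P[2] = -11 + 0 = -11
  P[3] = 6 + 0 = 6
  P[4] = 7 + 0 = 7
  P[5] = 5 + 21 = 26
  P[6] = 9 + 21 = 30
  P[7] = 17 + 21 = 38

Answer: [-4, -13, -11, 6, 7, 26, 30, 38]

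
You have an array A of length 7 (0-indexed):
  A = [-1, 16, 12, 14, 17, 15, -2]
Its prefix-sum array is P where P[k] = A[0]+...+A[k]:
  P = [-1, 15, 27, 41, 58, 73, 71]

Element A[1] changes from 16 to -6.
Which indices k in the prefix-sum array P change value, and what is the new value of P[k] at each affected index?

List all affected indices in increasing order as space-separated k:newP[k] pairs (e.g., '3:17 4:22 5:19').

P[k] = A[0] + ... + A[k]
P[k] includes A[1] iff k >= 1
Affected indices: 1, 2, ..., 6; delta = -22
  P[1]: 15 + -22 = -7
  P[2]: 27 + -22 = 5
  P[3]: 41 + -22 = 19
  P[4]: 58 + -22 = 36
  P[5]: 73 + -22 = 51
  P[6]: 71 + -22 = 49

Answer: 1:-7 2:5 3:19 4:36 5:51 6:49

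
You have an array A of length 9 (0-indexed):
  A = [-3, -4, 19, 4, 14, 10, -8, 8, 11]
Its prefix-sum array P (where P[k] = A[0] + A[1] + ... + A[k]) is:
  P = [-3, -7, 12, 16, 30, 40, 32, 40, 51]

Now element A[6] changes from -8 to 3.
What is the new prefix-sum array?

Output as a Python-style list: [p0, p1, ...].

Answer: [-3, -7, 12, 16, 30, 40, 43, 51, 62]

Derivation:
Change: A[6] -8 -> 3, delta = 11
P[k] for k < 6: unchanged (A[6] not included)
P[k] for k >= 6: shift by delta = 11
  P[0] = -3 + 0 = -3
  P[1] = -7 + 0 = -7
  P[2] = 12 + 0 = 12
  P[3] = 16 + 0 = 16
  P[4] = 30 + 0 = 30
  P[5] = 40 + 0 = 40
  P[6] = 32 + 11 = 43
  P[7] = 40 + 11 = 51
  P[8] = 51 + 11 = 62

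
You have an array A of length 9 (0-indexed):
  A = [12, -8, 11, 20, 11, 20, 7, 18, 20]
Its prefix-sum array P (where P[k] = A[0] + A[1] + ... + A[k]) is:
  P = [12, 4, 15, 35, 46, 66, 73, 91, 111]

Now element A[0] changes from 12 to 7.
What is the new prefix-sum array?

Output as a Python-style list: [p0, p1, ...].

Change: A[0] 12 -> 7, delta = -5
P[k] for k < 0: unchanged (A[0] not included)
P[k] for k >= 0: shift by delta = -5
  P[0] = 12 + -5 = 7
  P[1] = 4 + -5 = -1
  P[2] = 15 + -5 = 10
  P[3] = 35 + -5 = 30
  P[4] = 46 + -5 = 41
  P[5] = 66 + -5 = 61
  P[6] = 73 + -5 = 68
  P[7] = 91 + -5 = 86
  P[8] = 111 + -5 = 106

Answer: [7, -1, 10, 30, 41, 61, 68, 86, 106]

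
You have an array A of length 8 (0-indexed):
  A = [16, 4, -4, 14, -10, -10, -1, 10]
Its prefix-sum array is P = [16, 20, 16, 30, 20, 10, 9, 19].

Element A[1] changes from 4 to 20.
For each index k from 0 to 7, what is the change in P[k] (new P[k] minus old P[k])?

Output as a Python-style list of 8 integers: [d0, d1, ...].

Element change: A[1] 4 -> 20, delta = 16
For k < 1: P[k] unchanged, delta_P[k] = 0
For k >= 1: P[k] shifts by exactly 16
Delta array: [0, 16, 16, 16, 16, 16, 16, 16]

Answer: [0, 16, 16, 16, 16, 16, 16, 16]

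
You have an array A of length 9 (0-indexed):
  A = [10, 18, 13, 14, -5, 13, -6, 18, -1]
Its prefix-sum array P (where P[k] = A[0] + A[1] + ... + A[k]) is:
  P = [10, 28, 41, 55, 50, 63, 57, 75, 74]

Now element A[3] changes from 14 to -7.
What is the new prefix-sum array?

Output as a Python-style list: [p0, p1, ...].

Answer: [10, 28, 41, 34, 29, 42, 36, 54, 53]

Derivation:
Change: A[3] 14 -> -7, delta = -21
P[k] for k < 3: unchanged (A[3] not included)
P[k] for k >= 3: shift by delta = -21
  P[0] = 10 + 0 = 10
  P[1] = 28 + 0 = 28
  P[2] = 41 + 0 = 41
  P[3] = 55 + -21 = 34
  P[4] = 50 + -21 = 29
  P[5] = 63 + -21 = 42
  P[6] = 57 + -21 = 36
  P[7] = 75 + -21 = 54
  P[8] = 74 + -21 = 53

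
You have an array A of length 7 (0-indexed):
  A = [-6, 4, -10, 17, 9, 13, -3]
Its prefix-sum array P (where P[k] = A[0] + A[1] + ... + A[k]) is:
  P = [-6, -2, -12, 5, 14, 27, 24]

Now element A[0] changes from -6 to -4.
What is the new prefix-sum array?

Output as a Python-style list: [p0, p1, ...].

Answer: [-4, 0, -10, 7, 16, 29, 26]

Derivation:
Change: A[0] -6 -> -4, delta = 2
P[k] for k < 0: unchanged (A[0] not included)
P[k] for k >= 0: shift by delta = 2
  P[0] = -6 + 2 = -4
  P[1] = -2 + 2 = 0
  P[2] = -12 + 2 = -10
  P[3] = 5 + 2 = 7
  P[4] = 14 + 2 = 16
  P[5] = 27 + 2 = 29
  P[6] = 24 + 2 = 26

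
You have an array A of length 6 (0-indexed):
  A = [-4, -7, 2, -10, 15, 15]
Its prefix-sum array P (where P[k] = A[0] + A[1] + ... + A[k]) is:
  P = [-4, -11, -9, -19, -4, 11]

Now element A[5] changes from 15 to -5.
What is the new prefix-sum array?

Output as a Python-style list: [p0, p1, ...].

Answer: [-4, -11, -9, -19, -4, -9]

Derivation:
Change: A[5] 15 -> -5, delta = -20
P[k] for k < 5: unchanged (A[5] not included)
P[k] for k >= 5: shift by delta = -20
  P[0] = -4 + 0 = -4
  P[1] = -11 + 0 = -11
  P[2] = -9 + 0 = -9
  P[3] = -19 + 0 = -19
  P[4] = -4 + 0 = -4
  P[5] = 11 + -20 = -9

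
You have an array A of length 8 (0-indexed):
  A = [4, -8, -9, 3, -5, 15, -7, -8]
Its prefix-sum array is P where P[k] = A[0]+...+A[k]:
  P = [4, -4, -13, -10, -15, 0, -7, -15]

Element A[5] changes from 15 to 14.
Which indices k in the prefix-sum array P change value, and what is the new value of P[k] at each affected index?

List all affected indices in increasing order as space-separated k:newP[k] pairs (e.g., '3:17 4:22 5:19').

P[k] = A[0] + ... + A[k]
P[k] includes A[5] iff k >= 5
Affected indices: 5, 6, ..., 7; delta = -1
  P[5]: 0 + -1 = -1
  P[6]: -7 + -1 = -8
  P[7]: -15 + -1 = -16

Answer: 5:-1 6:-8 7:-16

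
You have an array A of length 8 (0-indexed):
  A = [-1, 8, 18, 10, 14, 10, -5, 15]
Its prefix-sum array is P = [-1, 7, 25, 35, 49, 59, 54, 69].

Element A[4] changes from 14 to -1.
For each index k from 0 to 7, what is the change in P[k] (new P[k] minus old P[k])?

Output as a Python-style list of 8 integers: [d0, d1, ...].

Element change: A[4] 14 -> -1, delta = -15
For k < 4: P[k] unchanged, delta_P[k] = 0
For k >= 4: P[k] shifts by exactly -15
Delta array: [0, 0, 0, 0, -15, -15, -15, -15]

Answer: [0, 0, 0, 0, -15, -15, -15, -15]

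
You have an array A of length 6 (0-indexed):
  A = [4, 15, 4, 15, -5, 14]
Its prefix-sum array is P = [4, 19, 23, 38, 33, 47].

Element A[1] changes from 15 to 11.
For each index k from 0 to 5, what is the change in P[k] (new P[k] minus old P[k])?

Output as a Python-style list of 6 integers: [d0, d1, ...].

Answer: [0, -4, -4, -4, -4, -4]

Derivation:
Element change: A[1] 15 -> 11, delta = -4
For k < 1: P[k] unchanged, delta_P[k] = 0
For k >= 1: P[k] shifts by exactly -4
Delta array: [0, -4, -4, -4, -4, -4]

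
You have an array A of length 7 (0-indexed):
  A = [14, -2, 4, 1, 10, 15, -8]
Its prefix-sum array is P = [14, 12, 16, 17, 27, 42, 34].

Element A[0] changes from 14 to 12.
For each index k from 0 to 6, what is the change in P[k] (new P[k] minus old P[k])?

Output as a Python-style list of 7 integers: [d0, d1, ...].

Answer: [-2, -2, -2, -2, -2, -2, -2]

Derivation:
Element change: A[0] 14 -> 12, delta = -2
For k < 0: P[k] unchanged, delta_P[k] = 0
For k >= 0: P[k] shifts by exactly -2
Delta array: [-2, -2, -2, -2, -2, -2, -2]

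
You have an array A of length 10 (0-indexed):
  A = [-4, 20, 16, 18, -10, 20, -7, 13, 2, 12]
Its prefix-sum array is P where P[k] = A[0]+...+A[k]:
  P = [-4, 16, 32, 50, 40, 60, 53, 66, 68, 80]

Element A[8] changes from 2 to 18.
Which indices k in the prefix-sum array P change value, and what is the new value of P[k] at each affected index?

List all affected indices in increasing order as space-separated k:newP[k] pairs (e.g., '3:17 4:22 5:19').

Answer: 8:84 9:96

Derivation:
P[k] = A[0] + ... + A[k]
P[k] includes A[8] iff k >= 8
Affected indices: 8, 9, ..., 9; delta = 16
  P[8]: 68 + 16 = 84
  P[9]: 80 + 16 = 96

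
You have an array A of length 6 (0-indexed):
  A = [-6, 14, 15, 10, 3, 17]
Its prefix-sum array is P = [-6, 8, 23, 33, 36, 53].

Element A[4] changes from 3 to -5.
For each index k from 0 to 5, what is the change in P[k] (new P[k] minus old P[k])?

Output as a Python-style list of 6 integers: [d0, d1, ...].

Answer: [0, 0, 0, 0, -8, -8]

Derivation:
Element change: A[4] 3 -> -5, delta = -8
For k < 4: P[k] unchanged, delta_P[k] = 0
For k >= 4: P[k] shifts by exactly -8
Delta array: [0, 0, 0, 0, -8, -8]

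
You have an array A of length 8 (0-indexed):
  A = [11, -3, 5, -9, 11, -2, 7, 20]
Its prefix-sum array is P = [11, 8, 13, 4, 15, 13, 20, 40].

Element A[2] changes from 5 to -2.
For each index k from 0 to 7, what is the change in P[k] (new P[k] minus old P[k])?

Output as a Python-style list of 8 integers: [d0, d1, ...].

Element change: A[2] 5 -> -2, delta = -7
For k < 2: P[k] unchanged, delta_P[k] = 0
For k >= 2: P[k] shifts by exactly -7
Delta array: [0, 0, -7, -7, -7, -7, -7, -7]

Answer: [0, 0, -7, -7, -7, -7, -7, -7]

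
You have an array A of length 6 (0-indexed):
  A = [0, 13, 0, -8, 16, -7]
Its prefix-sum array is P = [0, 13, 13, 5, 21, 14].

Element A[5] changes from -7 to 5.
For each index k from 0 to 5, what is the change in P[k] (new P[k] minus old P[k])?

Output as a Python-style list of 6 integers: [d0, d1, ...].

Element change: A[5] -7 -> 5, delta = 12
For k < 5: P[k] unchanged, delta_P[k] = 0
For k >= 5: P[k] shifts by exactly 12
Delta array: [0, 0, 0, 0, 0, 12]

Answer: [0, 0, 0, 0, 0, 12]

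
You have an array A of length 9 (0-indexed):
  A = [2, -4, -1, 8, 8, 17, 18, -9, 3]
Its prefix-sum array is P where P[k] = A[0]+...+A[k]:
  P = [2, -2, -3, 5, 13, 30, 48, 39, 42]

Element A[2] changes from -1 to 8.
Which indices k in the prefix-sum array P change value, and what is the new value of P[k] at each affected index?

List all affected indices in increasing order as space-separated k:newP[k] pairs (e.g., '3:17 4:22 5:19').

P[k] = A[0] + ... + A[k]
P[k] includes A[2] iff k >= 2
Affected indices: 2, 3, ..., 8; delta = 9
  P[2]: -3 + 9 = 6
  P[3]: 5 + 9 = 14
  P[4]: 13 + 9 = 22
  P[5]: 30 + 9 = 39
  P[6]: 48 + 9 = 57
  P[7]: 39 + 9 = 48
  P[8]: 42 + 9 = 51

Answer: 2:6 3:14 4:22 5:39 6:57 7:48 8:51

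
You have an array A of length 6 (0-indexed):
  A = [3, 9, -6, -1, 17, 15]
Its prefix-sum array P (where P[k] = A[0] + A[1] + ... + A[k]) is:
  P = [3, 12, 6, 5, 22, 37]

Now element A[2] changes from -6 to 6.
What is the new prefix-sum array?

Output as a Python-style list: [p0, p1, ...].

Answer: [3, 12, 18, 17, 34, 49]

Derivation:
Change: A[2] -6 -> 6, delta = 12
P[k] for k < 2: unchanged (A[2] not included)
P[k] for k >= 2: shift by delta = 12
  P[0] = 3 + 0 = 3
  P[1] = 12 + 0 = 12
  P[2] = 6 + 12 = 18
  P[3] = 5 + 12 = 17
  P[4] = 22 + 12 = 34
  P[5] = 37 + 12 = 49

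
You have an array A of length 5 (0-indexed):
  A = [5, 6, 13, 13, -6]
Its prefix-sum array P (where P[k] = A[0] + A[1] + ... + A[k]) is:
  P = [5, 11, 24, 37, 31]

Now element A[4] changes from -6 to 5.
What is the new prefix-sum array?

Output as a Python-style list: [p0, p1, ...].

Change: A[4] -6 -> 5, delta = 11
P[k] for k < 4: unchanged (A[4] not included)
P[k] for k >= 4: shift by delta = 11
  P[0] = 5 + 0 = 5
  P[1] = 11 + 0 = 11
  P[2] = 24 + 0 = 24
  P[3] = 37 + 0 = 37
  P[4] = 31 + 11 = 42

Answer: [5, 11, 24, 37, 42]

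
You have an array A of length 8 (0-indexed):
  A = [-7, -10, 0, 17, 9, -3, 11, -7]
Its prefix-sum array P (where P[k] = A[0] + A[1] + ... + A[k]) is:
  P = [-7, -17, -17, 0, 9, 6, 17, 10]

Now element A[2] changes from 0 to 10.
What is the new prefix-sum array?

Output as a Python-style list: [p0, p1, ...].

Change: A[2] 0 -> 10, delta = 10
P[k] for k < 2: unchanged (A[2] not included)
P[k] for k >= 2: shift by delta = 10
  P[0] = -7 + 0 = -7
  P[1] = -17 + 0 = -17
  P[2] = -17 + 10 = -7
  P[3] = 0 + 10 = 10
  P[4] = 9 + 10 = 19
  P[5] = 6 + 10 = 16
  P[6] = 17 + 10 = 27
  P[7] = 10 + 10 = 20

Answer: [-7, -17, -7, 10, 19, 16, 27, 20]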